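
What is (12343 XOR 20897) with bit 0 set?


Step 1: 12343 ^ 20897 = 24982
Step 2: 24982 | (1 << 0) = 24982 | 1 = 24983

24983


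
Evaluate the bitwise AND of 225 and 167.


0b11100001 & 0b10100111 = 0b10100001 = 161

161


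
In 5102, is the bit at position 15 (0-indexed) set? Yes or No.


0b1001111101110, bit 15 = 0. No

No


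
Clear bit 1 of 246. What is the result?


246 & ~(1 << 1) = 244

244


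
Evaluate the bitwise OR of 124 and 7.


0b1111100 | 0b111 = 0b1111111 = 127

127


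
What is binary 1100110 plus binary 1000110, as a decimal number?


1100110 + 1000110 = 10101100 = 172

172


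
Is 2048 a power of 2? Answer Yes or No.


0b100000000000. Only one bit set => Yes

Yes


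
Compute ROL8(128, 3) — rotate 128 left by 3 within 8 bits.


Rotate 0b10000000 left by 3 (8-bit) = 0b100 = 4

4


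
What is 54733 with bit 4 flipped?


54733 ^ (1 << 4) = 54733 ^ 16 = 54749

54749


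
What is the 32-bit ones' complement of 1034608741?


1034608741 ^ 4294967295 = 3260358554

3260358554


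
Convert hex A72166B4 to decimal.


A72166B4 hex = 2803984052 decimal

2803984052


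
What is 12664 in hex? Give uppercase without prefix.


12664 = 3178 hex

3178


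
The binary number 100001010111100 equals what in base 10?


100001010111100 in decimal = 17084

17084


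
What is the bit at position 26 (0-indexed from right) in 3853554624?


0b11100101101100001001001111000000, position 26 = 1

1


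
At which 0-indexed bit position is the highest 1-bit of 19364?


0b100101110100100. Highest set bit at position 14

14


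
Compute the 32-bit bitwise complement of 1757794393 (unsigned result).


~0b1101000110001011101000001011001 = 0b10010111001110100010111110100110 = 2537172902 (32-bit unsigned)

2537172902


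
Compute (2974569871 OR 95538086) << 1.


Step 1: 2974569871 | 95538086 = 3053313967
Step 2: 3053313967 << 1 = 6106627934

6106627934


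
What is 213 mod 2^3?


213 & 7 = 5

5


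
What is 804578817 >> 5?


0b101111111101001110011000000001 >> 5 = 0b1011111111010011100110000 = 25143088

25143088


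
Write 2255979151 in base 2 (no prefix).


2255979151 = 10000110011101111000001010001111 in binary

10000110011101111000001010001111


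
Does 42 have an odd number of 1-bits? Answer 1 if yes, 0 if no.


0b101010 has 3 ones => parity 1

1


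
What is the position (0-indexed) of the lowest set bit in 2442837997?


0b10010001100110101011111111101101. Lowest set bit at position 0

0


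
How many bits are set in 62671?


0b1111010011001111 has 11 set bits

11


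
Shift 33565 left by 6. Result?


0b1000001100011101 << 6 = 0b1000001100011101000000 = 2148160

2148160


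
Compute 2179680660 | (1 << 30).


2179680660 | (1 << 30) = 2179680660 | 1073741824 = 3253422484

3253422484


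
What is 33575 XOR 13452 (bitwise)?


0b1000001100100111 ^ 0b11010010001100 = 0b1011011110101011 = 47019

47019


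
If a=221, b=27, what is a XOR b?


221 ^ 27 = 198

198


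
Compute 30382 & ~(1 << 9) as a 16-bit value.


30382 & ~(1 << 9) = 29870

29870


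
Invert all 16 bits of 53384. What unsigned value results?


53384 ^ 65535 = 12151

12151


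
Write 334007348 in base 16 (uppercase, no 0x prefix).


334007348 = 13E88C34 hex

13E88C34


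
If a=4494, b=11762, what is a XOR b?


4494 ^ 11762 = 15484

15484


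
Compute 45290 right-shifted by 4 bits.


0b1011000011101010 >> 4 = 0b101100001110 = 2830

2830


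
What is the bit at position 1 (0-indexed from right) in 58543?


0b1110010010101111, position 1 = 1

1


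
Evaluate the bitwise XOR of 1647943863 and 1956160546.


0b1100010001110011010000010110111 ^ 0b1110100100110001010010000100010 = 0b10110101000010000010010010101 = 379651221

379651221


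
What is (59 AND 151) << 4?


Step 1: 59 & 151 = 19
Step 2: 19 << 4 = 304

304


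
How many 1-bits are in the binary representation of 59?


0b111011 has 5 set bits

5


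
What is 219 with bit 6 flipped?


219 ^ (1 << 6) = 219 ^ 64 = 155

155


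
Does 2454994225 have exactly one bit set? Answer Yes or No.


0b10010010010101000011110100110001. Multiple bits set => No

No


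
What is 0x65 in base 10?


65 hex = 101 decimal

101


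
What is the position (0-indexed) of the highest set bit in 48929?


0b1011111100100001. Highest set bit at position 15

15


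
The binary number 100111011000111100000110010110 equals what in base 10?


100111011000111100000110010110 in decimal = 660849046

660849046


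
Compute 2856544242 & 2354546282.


0b10101010010000110110011111110010 & 0b10001100010101111000011001101010 = 0b10001000010000110000011001100010 = 2286093922

2286093922


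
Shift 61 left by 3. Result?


0b111101 << 3 = 0b111101000 = 488

488


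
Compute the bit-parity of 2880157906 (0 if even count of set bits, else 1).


0b10101011101010111011100011010010 has 18 ones => parity 0

0


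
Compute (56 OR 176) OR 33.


Step 1: 56 | 176 = 184
Step 2: 184 | 33 = 185

185


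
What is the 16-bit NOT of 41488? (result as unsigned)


~0b1010001000010000 = 0b101110111101111 = 24047 (16-bit unsigned)

24047


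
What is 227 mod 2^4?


227 & 15 = 3

3


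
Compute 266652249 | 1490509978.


0b1111111001001100101001011001 | 0b1011000110101110110000010011010 = 0b1011111111101111110101011011011 = 1610083035

1610083035


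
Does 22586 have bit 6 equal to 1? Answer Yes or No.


0b101100000111010, bit 6 = 0. No

No


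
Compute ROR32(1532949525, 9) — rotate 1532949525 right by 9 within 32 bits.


Rotate 0b1011011010111101111010000010101 right by 9 (32-bit) = 0b1010101011011010111101111010 = 179154810

179154810


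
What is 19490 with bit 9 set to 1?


19490 | (1 << 9) = 19490 | 512 = 20002

20002


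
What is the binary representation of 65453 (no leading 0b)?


65453 = 1111111110101101 in binary

1111111110101101


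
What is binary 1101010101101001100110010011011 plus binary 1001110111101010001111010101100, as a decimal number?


1101010101101001100110010011011 + 1001110111101010001111010101100 = 10111001101010011110101101000111 = 3114920775

3114920775


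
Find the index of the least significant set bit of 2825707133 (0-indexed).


0b10101000011011001101111001111101. Lowest set bit at position 0

0


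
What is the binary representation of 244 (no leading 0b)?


244 = 11110100 in binary

11110100


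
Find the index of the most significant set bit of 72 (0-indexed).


0b1001000. Highest set bit at position 6

6


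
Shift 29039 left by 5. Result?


0b111000101101111 << 5 = 0b11100010110111100000 = 929248

929248


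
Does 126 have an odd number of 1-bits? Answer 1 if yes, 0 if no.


0b1111110 has 6 ones => parity 0

0


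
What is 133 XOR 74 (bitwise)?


0b10000101 ^ 0b1001010 = 0b11001111 = 207

207


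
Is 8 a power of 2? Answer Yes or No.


0b1000. Only one bit set => Yes

Yes


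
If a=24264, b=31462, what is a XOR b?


24264 ^ 31462 = 9262

9262


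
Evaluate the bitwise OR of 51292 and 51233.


0b1100100001011100 | 0b1100100000100001 = 0b1100100001111101 = 51325

51325


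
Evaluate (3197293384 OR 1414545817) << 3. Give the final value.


Step 1: 3197293384 | 1414545817 = 4275229657
Step 2: 4275229657 << 3 = 34201837256

34201837256


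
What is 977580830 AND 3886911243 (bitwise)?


0b111010010001001011001100011110 & 0b11100111101011011000111100001011 = 0b100010000001001000001100001010 = 570721034

570721034


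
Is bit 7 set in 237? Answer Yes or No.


0b11101101, bit 7 = 1. Yes

Yes


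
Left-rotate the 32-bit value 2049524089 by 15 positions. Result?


Rotate 0b1111010001010010100000101111001 left by 15 (32-bit) = 0b10100000101111001011110100010100 = 2696723732

2696723732


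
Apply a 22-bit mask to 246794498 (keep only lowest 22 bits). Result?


246794498 & 4194303 = 3524866

3524866


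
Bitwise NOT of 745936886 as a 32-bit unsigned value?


~0b101100011101100001011111110110 = 0b11010011100010011110100000001001 = 3549030409 (32-bit unsigned)

3549030409


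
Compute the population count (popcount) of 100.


0b1100100 has 3 set bits

3


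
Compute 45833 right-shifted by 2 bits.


0b1011001100001001 >> 2 = 0b10110011000010 = 11458

11458


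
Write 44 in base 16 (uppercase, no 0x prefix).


44 = 2C hex

2C


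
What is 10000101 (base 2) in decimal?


10000101 in decimal = 133

133


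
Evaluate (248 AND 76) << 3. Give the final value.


Step 1: 248 & 76 = 72
Step 2: 72 << 3 = 576

576


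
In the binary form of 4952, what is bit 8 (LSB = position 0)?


0b1001101011000, position 8 = 1

1


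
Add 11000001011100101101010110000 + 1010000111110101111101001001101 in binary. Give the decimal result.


11000001011100101101010110000 + 1010000111110101111101001001101 = 1101001001010010101010011111101 = 1764316413

1764316413


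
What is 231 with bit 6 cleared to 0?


231 & ~(1 << 6) = 167

167


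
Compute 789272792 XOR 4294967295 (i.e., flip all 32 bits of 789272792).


789272792 ^ 4294967295 = 3505694503

3505694503


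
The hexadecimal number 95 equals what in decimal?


95 hex = 149 decimal

149


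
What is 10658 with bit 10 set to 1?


10658 | (1 << 10) = 10658 | 1024 = 11682

11682


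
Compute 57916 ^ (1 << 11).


57916 ^ (1 << 11) = 57916 ^ 2048 = 59964

59964


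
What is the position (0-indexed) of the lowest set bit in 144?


0b10010000. Lowest set bit at position 4

4


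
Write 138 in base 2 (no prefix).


138 = 10001010 in binary

10001010


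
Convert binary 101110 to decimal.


101110 in decimal = 46

46


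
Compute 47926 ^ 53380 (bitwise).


0b1011101100110110 ^ 0b1101000010000100 = 0b110101110110010 = 27570

27570


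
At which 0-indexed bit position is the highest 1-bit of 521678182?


0b11111000110000010110101100110. Highest set bit at position 28

28


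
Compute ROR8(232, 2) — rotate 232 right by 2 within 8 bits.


Rotate 0b11101000 right by 2 (8-bit) = 0b111010 = 58

58


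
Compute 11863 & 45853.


0b10111001010111 & 0b1011001100011101 = 0b10001000010101 = 8725

8725


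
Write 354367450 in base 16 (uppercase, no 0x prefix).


354367450 = 151F37DA hex

151F37DA


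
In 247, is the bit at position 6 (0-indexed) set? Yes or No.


0b11110111, bit 6 = 1. Yes

Yes


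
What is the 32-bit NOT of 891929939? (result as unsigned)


~0b110101001010011100010101010011 = 0b11001010110101100011101010101100 = 3403037356 (32-bit unsigned)

3403037356


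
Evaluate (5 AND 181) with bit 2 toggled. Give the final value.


Step 1: 5 & 181 = 5
Step 2: 5 ^ (1 << 2) = 5 ^ 4 = 1

1


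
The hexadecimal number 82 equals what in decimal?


82 hex = 130 decimal

130


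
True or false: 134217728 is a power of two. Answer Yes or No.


0b1000000000000000000000000000. Only one bit set => Yes

Yes


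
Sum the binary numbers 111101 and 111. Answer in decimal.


111101 + 111 = 1000100 = 68

68


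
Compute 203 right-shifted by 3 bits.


0b11001011 >> 3 = 0b11001 = 25

25


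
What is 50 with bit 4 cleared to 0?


50 & ~(1 << 4) = 34

34


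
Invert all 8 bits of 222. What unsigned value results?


222 ^ 255 = 33

33


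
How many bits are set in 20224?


0b100111100000000 has 5 set bits

5


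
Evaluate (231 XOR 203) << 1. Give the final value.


Step 1: 231 ^ 203 = 44
Step 2: 44 << 1 = 88

88


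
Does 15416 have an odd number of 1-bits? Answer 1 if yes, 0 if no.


0b11110000111000 has 7 ones => parity 1

1


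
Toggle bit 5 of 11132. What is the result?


11132 ^ (1 << 5) = 11132 ^ 32 = 11100

11100


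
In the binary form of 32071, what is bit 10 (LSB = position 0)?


0b111110101000111, position 10 = 1

1


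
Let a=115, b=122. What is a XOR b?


115 ^ 122 = 9

9


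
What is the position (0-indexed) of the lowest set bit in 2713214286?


0b10100001101110000101110101001110. Lowest set bit at position 1

1


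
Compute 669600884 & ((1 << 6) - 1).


669600884 & 63 = 52

52


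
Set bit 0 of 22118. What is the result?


22118 | (1 << 0) = 22118 | 1 = 22119

22119


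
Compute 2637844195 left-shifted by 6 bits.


0b10011101001110100100111011100011 << 6 = 0b10011101001110100100111011100011000000 = 168822028480

168822028480


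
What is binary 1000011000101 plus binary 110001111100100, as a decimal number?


1000011000101 + 110001111100100 = 111010010101001 = 29865

29865


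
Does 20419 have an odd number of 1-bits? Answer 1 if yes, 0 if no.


0b100111111000011 has 9 ones => parity 1

1


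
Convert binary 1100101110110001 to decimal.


1100101110110001 in decimal = 52145

52145


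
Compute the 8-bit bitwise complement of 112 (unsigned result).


~0b1110000 = 0b10001111 = 143 (8-bit unsigned)

143


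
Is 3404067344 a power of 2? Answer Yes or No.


0b11001010111001011111001000010000. Multiple bits set => No

No


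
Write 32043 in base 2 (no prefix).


32043 = 111110100101011 in binary

111110100101011


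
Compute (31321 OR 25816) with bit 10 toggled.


Step 1: 31321 | 25816 = 32473
Step 2: 32473 ^ (1 << 10) = 32473 ^ 1024 = 31449

31449


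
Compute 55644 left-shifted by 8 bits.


0b1101100101011100 << 8 = 0b110110010101110000000000 = 14244864

14244864


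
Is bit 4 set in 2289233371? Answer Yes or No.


0b10001000011100101110110111011011, bit 4 = 1. Yes

Yes


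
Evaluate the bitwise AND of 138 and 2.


0b10001010 & 0b10 = 0b10 = 2

2


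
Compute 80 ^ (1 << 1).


80 ^ (1 << 1) = 80 ^ 2 = 82

82


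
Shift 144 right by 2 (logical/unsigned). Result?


0b10010000 >> 2 = 0b100100 = 36

36


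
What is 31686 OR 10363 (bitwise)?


0b111101111000110 | 0b10100001111011 = 0b111101111111111 = 31743

31743


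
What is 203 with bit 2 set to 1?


203 | (1 << 2) = 203 | 4 = 207

207


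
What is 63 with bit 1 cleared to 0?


63 & ~(1 << 1) = 61

61


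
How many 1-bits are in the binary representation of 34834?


0b1000100000010010 has 4 set bits

4


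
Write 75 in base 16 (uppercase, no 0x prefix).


75 = 4B hex

4B


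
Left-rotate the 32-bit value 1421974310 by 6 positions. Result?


Rotate 0b1010100110000011001101100100110 left by 6 (32-bit) = 0b110000011001101100100110010101 = 812042645

812042645


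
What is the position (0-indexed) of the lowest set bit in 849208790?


0b110010100111011110010111010110. Lowest set bit at position 1

1


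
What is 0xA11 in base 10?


A11 hex = 2577 decimal

2577


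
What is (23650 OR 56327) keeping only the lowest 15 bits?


Step 1: 23650 | 56327 = 56423
Step 2: 56423 & 32767 = 23655

23655


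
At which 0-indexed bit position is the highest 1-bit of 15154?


0b11101100110010. Highest set bit at position 13

13


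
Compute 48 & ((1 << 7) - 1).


48 & 127 = 48

48


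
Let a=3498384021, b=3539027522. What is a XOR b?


3498384021 ^ 3539027522 = 41180375

41180375


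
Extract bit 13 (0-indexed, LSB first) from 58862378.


0b11100000100010101100101010, position 13 = 1

1


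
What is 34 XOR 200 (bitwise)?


0b100010 ^ 0b11001000 = 0b11101010 = 234

234


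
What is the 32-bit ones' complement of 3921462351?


3921462351 ^ 4294967295 = 373504944

373504944


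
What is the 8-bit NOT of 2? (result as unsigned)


~0b10 = 0b11111101 = 253 (8-bit unsigned)

253


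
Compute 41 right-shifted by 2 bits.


0b101001 >> 2 = 0b1010 = 10

10


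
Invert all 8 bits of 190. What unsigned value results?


190 ^ 255 = 65

65


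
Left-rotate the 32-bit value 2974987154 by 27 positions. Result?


Rotate 0b10110001010100101011001110010010 left by 27 (32-bit) = 0b10010101100010101001010110011100 = 2508887452

2508887452


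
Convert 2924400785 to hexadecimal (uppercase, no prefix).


2924400785 = AE4ED091 hex

AE4ED091


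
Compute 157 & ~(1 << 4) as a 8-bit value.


157 & ~(1 << 4) = 141

141


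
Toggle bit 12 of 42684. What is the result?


42684 ^ (1 << 12) = 42684 ^ 4096 = 46780

46780


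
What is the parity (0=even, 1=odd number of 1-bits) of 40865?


0b1001111110100001 has 9 ones => parity 1

1


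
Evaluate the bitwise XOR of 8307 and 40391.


0b10000001110011 ^ 0b1001110111000111 = 0b1011110110110100 = 48564

48564


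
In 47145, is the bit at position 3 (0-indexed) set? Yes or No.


0b1011100000101001, bit 3 = 1. Yes

Yes


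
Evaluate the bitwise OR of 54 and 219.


0b110110 | 0b11011011 = 0b11111111 = 255

255


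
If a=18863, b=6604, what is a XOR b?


18863 ^ 6604 = 20579

20579


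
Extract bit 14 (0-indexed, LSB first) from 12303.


0b11000000001111, position 14 = 0

0


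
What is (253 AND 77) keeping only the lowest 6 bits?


Step 1: 253 & 77 = 77
Step 2: 77 & 63 = 13

13


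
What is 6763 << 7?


0b1101001101011 << 7 = 0b11010011010110000000 = 865664

865664


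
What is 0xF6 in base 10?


F6 hex = 246 decimal

246


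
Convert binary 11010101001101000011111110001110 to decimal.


11010101001101000011111110001110 in decimal = 3576971150

3576971150


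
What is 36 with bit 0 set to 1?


36 | (1 << 0) = 36 | 1 = 37

37


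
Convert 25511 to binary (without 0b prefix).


25511 = 110001110100111 in binary

110001110100111


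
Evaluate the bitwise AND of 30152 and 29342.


0b111010111001000 & 0b111001010011110 = 0b111000010001000 = 28808

28808


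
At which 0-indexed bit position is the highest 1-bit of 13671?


0b11010101100111. Highest set bit at position 13

13


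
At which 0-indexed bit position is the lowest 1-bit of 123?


0b1111011. Lowest set bit at position 0

0


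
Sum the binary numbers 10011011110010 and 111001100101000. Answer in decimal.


10011011110010 + 111001100101000 = 1001101000011010 = 39450

39450


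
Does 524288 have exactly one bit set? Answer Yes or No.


0b10000000000000000000. Only one bit set => Yes

Yes


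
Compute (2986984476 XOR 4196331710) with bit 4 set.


Step 1: 2986984476 ^ 4196331710 = 1209480354
Step 2: 1209480354 | (1 << 4) = 1209480354 | 16 = 1209480370

1209480370


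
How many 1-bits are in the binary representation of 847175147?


0b110010011111101101110111101011 has 21 set bits

21


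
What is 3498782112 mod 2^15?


3498782112 & 32767 = 11680

11680


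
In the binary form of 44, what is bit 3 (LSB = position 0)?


0b101100, position 3 = 1

1


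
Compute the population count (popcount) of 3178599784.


0b10111101011101011001010101101000 has 18 set bits

18


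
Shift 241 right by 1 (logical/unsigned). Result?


0b11110001 >> 1 = 0b1111000 = 120

120


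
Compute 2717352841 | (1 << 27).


2717352841 | (1 << 27) = 2717352841 | 134217728 = 2851570569

2851570569


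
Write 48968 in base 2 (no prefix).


48968 = 1011111101001000 in binary

1011111101001000


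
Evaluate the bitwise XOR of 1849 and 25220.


0b11100111001 ^ 0b110001010000100 = 0b110010110111101 = 26045

26045


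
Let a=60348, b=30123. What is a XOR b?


60348 ^ 30123 = 40471

40471


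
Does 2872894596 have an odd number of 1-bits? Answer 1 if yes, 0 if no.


0b10101011001111001110010010000100 has 15 ones => parity 1

1


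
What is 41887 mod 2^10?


41887 & 1023 = 927

927


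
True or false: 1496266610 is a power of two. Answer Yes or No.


0b1011001001011110011011101110010. Multiple bits set => No

No


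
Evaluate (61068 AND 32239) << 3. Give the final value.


Step 1: 61068 & 32239 = 27788
Step 2: 27788 << 3 = 222304

222304


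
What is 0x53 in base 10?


53 hex = 83 decimal

83


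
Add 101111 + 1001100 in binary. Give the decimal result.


101111 + 1001100 = 1111011 = 123

123


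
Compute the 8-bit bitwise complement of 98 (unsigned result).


~0b1100010 = 0b10011101 = 157 (8-bit unsigned)

157


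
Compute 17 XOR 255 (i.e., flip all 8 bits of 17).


17 ^ 255 = 238

238


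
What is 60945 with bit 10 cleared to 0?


60945 & ~(1 << 10) = 59921

59921


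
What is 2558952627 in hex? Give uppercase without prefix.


2558952627 = 988684B3 hex

988684B3


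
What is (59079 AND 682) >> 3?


Step 1: 59079 & 682 = 642
Step 2: 642 >> 3 = 80

80


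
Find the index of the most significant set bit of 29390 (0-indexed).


0b111001011001110. Highest set bit at position 14

14


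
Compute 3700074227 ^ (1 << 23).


3700074227 ^ (1 << 23) = 3700074227 ^ 8388608 = 3691685619

3691685619


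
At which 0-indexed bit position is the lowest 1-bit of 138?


0b10001010. Lowest set bit at position 1

1


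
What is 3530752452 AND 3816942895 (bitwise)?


0b11010010011100110000000111000100 & 0b11100011100000011110110100101111 = 0b11000010000000010000000100000100 = 3254845700

3254845700


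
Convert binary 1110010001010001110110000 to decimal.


1110010001010001110110000 in decimal = 29926320

29926320


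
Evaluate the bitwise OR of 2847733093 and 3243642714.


0b10101001101111001111010101100101 | 0b11000001010101100000111101011010 = 0b11101001111111101111111101111111 = 3925802879

3925802879


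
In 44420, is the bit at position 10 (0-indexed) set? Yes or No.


0b1010110110000100, bit 10 = 1. Yes

Yes


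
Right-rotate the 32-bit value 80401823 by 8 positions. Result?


Rotate 0b100110010101101010110011111 right by 8 (32-bit) = 0b10011111000001001100101011010101 = 2667891413

2667891413


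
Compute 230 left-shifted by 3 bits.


0b11100110 << 3 = 0b11100110000 = 1840

1840


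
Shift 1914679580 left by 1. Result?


0b1110010000111111011000100011100 << 1 = 0b11100100001111110110001000111000 = 3829359160

3829359160


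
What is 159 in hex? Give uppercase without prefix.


159 = 9F hex

9F


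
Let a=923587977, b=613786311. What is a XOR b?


923587977 ^ 613786311 = 328824654

328824654


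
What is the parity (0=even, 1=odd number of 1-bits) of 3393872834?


0b11001010010010100110001111000010 has 14 ones => parity 0

0


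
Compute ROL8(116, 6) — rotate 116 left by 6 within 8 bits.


Rotate 0b1110100 left by 6 (8-bit) = 0b11101 = 29

29


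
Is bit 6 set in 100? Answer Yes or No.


0b1100100, bit 6 = 1. Yes

Yes


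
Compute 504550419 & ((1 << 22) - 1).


504550419 & 4194303 = 1233939

1233939


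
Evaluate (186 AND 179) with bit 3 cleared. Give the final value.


Step 1: 186 & 179 = 178
Step 2: 178 & ~(1 << 3) = 178

178


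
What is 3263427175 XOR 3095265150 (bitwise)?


0b11000010100000111111001001100111 ^ 0b10111000011111011111111101111110 = 0b1111010111111100000110100011001 = 2063469849

2063469849


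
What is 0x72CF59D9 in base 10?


72CF59D9 hex = 1926191577 decimal

1926191577


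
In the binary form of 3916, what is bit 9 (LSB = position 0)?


0b111101001100, position 9 = 1

1


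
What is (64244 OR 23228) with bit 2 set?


Step 1: 64244 | 23228 = 64252
Step 2: 64252 | (1 << 2) = 64252 | 4 = 64252

64252


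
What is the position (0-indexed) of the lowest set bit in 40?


0b101000. Lowest set bit at position 3

3


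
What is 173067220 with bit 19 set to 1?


173067220 | (1 << 19) = 173067220 | 524288 = 173591508

173591508


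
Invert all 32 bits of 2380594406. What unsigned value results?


2380594406 ^ 4294967295 = 1914372889

1914372889


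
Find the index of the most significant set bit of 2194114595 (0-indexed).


0b10000010110001111000100000100011. Highest set bit at position 31

31


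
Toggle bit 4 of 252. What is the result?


252 ^ (1 << 4) = 252 ^ 16 = 236

236


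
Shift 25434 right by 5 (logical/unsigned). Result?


0b110001101011010 >> 5 = 0b1100011010 = 794

794


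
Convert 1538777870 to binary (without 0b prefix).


1538777870 = 1011011101101111110001100001110 in binary

1011011101101111110001100001110


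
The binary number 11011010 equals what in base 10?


11011010 in decimal = 218

218


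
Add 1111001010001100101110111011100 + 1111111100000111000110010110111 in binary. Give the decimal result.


1111001010001100101110111011100 + 1111111100000111000110010110111 = 11111000110010011110101010010011 = 4173982355

4173982355


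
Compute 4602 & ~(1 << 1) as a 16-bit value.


4602 & ~(1 << 1) = 4600

4600


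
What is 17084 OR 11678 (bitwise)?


0b100001010111100 | 0b10110110011110 = 0b110111110111110 = 28606

28606


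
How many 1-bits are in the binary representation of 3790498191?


0b11100001111011100110100110001111 has 19 set bits

19


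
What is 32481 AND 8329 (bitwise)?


0b111111011100001 & 0b10000010001001 = 0b10000010000001 = 8321

8321


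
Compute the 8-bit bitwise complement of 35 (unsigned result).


~0b100011 = 0b11011100 = 220 (8-bit unsigned)

220


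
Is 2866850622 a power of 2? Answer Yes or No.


0b10101010111000001010101100111110. Multiple bits set => No

No


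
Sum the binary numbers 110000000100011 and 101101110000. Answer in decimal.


110000000100011 + 101101110000 = 110101110010011 = 27539

27539


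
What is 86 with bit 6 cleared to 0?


86 & ~(1 << 6) = 22

22


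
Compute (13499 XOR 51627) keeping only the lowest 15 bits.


Step 1: 13499 ^ 51627 = 64784
Step 2: 64784 & 32767 = 32016

32016


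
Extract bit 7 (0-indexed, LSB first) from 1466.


0b10110111010, position 7 = 1

1


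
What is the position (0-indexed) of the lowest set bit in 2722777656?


0b10100010010010100100101000111000. Lowest set bit at position 3

3


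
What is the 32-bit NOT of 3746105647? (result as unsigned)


~0b11011111010010010000100100101111 = 0b100000101101101111011011010000 = 548861648 (32-bit unsigned)

548861648


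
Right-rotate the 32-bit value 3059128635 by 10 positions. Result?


Rotate 0b10110110010101101001100100111011 right by 10 (32-bit) = 0b1001110111011011001010110100110 = 1324193190

1324193190


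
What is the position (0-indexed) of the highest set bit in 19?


0b10011. Highest set bit at position 4

4


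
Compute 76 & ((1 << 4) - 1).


76 & 15 = 12

12


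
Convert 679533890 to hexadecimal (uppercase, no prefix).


679533890 = 2880DD42 hex

2880DD42


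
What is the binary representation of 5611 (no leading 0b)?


5611 = 1010111101011 in binary

1010111101011


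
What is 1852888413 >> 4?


0b1101110011100001101010101011101 >> 4 = 0b110111001110000110101010101 = 115805525

115805525


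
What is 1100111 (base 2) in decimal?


1100111 in decimal = 103

103


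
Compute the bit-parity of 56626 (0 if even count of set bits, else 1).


0b1101110100110010 has 9 ones => parity 1

1


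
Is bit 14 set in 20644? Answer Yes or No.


0b101000010100100, bit 14 = 1. Yes

Yes


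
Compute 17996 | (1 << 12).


17996 | (1 << 12) = 17996 | 4096 = 22092

22092


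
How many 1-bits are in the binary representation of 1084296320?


0b1000000101000010000110010000000 has 7 set bits

7


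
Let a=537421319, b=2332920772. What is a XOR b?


537421319 ^ 2332920772 = 2869292483

2869292483


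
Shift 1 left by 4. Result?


0b1 << 4 = 0b10000 = 16

16


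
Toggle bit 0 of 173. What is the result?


173 ^ (1 << 0) = 173 ^ 1 = 172

172


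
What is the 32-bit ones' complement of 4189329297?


4189329297 ^ 4294967295 = 105637998

105637998


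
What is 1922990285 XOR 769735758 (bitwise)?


0b1110010100111101000000011001101 ^ 0b101101111000010011110001001110 = 0b1011111011111111011110010000011 = 1602206851

1602206851


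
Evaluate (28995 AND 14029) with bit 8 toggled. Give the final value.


Step 1: 28995 & 14029 = 12353
Step 2: 12353 ^ (1 << 8) = 12353 ^ 256 = 12609

12609


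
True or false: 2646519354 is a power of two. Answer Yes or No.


0b10011101101111101010111000111010. Multiple bits set => No

No


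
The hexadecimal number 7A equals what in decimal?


7A hex = 122 decimal

122


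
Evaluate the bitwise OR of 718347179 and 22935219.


0b101010110100010001101110101011 | 0b1010111011111011010110011 = 0b101011110111011111111110111011 = 735969211

735969211


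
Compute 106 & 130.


0b1101010 & 0b10000010 = 0b10 = 2

2


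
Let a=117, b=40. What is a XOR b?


117 ^ 40 = 93

93


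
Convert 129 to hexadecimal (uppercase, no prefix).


129 = 81 hex

81


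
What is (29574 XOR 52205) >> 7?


Step 1: 29574 ^ 52205 = 47211
Step 2: 47211 >> 7 = 368

368


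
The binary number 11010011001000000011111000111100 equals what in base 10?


11010011001000000011111000111100 in decimal = 3542105660

3542105660


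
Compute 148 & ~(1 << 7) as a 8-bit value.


148 & ~(1 << 7) = 20

20


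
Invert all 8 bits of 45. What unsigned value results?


45 ^ 255 = 210

210


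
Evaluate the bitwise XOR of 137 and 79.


0b10001001 ^ 0b1001111 = 0b11000110 = 198

198


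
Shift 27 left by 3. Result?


0b11011 << 3 = 0b11011000 = 216

216


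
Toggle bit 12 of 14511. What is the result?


14511 ^ (1 << 12) = 14511 ^ 4096 = 10415

10415


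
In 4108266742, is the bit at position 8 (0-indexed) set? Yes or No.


0b11110100110111110010110011110110, bit 8 = 0. No

No


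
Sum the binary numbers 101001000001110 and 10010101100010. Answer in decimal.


101001000001110 + 10010101100010 = 111011101110000 = 30576

30576


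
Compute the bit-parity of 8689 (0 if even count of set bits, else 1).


0b10000111110001 has 7 ones => parity 1

1


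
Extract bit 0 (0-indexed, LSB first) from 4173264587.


0b11111000101111101111011011001011, position 0 = 1

1


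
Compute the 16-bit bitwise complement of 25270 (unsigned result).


~0b110001010110110 = 0b1001110101001001 = 40265 (16-bit unsigned)

40265


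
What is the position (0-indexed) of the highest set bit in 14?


0b1110. Highest set bit at position 3

3


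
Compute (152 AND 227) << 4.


Step 1: 152 & 227 = 128
Step 2: 128 << 4 = 2048

2048


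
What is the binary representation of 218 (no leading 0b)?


218 = 11011010 in binary

11011010


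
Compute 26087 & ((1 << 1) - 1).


26087 & 1 = 1

1


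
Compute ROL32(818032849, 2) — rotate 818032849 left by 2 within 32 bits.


Rotate 0b110000110000100011000011010001 left by 2 (32-bit) = 0b11000011000010001100001101000100 = 3272131396

3272131396


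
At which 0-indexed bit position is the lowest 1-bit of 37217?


0b1001000101100001. Lowest set bit at position 0

0


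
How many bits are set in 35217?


0b1000100110010001 has 6 set bits

6


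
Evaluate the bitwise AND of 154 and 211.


0b10011010 & 0b11010011 = 0b10010010 = 146

146


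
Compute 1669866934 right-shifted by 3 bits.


0b1100011100010000010010110110110 >> 3 = 0b1100011100010000010010110110 = 208733366

208733366


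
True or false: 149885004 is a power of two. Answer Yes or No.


0b1000111011110001000001001100. Multiple bits set => No

No


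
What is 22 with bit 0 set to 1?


22 | (1 << 0) = 22 | 1 = 23

23


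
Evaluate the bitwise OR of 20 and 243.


0b10100 | 0b11110011 = 0b11110111 = 247

247


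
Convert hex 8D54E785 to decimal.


8D54E785 hex = 2371151749 decimal

2371151749


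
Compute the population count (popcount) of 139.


0b10001011 has 4 set bits

4


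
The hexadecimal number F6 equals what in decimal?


F6 hex = 246 decimal

246


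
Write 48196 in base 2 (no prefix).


48196 = 1011110001000100 in binary

1011110001000100


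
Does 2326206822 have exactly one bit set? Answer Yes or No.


0b10001010101001110001100101100110. Multiple bits set => No

No


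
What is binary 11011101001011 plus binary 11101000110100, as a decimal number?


11011101001011 + 11101000110100 = 111000101111111 = 29055

29055


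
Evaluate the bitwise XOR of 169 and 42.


0b10101001 ^ 0b101010 = 0b10000011 = 131

131


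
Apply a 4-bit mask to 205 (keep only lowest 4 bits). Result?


205 & 15 = 13

13


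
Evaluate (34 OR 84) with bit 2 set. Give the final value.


Step 1: 34 | 84 = 118
Step 2: 118 | (1 << 2) = 118 | 4 = 118

118


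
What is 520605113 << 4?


0b11111000001111100110110111001 << 4 = 0b111110000011111001101101110010000 = 8329681808

8329681808


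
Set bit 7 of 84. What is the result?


84 | (1 << 7) = 84 | 128 = 212

212


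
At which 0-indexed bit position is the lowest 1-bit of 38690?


0b1001011100100010. Lowest set bit at position 1

1


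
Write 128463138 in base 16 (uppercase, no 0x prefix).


128463138 = 7A83122 hex

7A83122


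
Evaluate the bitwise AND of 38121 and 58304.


0b1001010011101001 & 0b1110001111000000 = 0b1000000011000000 = 32960

32960


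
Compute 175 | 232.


0b10101111 | 0b11101000 = 0b11101111 = 239

239


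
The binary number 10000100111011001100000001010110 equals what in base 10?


10000100111011001100000001010110 in decimal = 2230108246

2230108246


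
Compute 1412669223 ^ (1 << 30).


1412669223 ^ (1 << 30) = 1412669223 ^ 1073741824 = 338927399

338927399


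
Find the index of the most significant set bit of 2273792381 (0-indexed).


0b10000111100001110101000101111101. Highest set bit at position 31

31


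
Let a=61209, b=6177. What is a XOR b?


61209 ^ 6177 = 63288

63288


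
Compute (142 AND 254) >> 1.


Step 1: 142 & 254 = 142
Step 2: 142 >> 1 = 71

71


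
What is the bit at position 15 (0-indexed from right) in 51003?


0b1100011100111011, position 15 = 1

1


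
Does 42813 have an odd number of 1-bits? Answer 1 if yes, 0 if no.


0b1010011100111101 has 10 ones => parity 0

0


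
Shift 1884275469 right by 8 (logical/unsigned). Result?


0b1110000010011111100001100001101 >> 8 = 0b11100000100111111000011 = 7360451

7360451


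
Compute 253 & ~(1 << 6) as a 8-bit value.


253 & ~(1 << 6) = 189

189


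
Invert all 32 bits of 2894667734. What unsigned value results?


2894667734 ^ 4294967295 = 1400299561

1400299561


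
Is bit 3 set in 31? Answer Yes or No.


0b11111, bit 3 = 1. Yes

Yes


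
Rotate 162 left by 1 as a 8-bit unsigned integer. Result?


Rotate 0b10100010 left by 1 (8-bit) = 0b1000101 = 69

69


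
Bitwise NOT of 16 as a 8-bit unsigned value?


~0b10000 = 0b11101111 = 239 (8-bit unsigned)

239


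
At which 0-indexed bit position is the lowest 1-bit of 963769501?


0b111001011100011111010010011101. Lowest set bit at position 0

0


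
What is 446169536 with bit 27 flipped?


446169536 ^ (1 << 27) = 446169536 ^ 134217728 = 311951808

311951808


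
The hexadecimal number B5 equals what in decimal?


B5 hex = 181 decimal

181


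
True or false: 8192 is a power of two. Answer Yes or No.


0b10000000000000. Only one bit set => Yes

Yes


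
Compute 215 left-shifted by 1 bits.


0b11010111 << 1 = 0b110101110 = 430

430


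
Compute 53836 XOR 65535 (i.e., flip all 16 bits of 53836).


53836 ^ 65535 = 11699

11699


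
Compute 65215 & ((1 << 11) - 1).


65215 & 2047 = 1727

1727


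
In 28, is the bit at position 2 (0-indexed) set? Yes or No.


0b11100, bit 2 = 1. Yes

Yes


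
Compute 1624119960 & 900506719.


0b1100000110011100001101010011000 & 0b110101101011001010010001011111 = 0b100000100011000000000000011000 = 546045976

546045976


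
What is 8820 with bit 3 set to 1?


8820 | (1 << 3) = 8820 | 8 = 8828

8828


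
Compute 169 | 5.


0b10101001 | 0b101 = 0b10101101 = 173

173


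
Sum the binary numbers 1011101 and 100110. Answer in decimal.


1011101 + 100110 = 10000011 = 131

131


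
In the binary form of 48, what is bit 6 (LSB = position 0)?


0b110000, position 6 = 0

0


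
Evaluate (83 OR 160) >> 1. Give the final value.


Step 1: 83 | 160 = 243
Step 2: 243 >> 1 = 121

121


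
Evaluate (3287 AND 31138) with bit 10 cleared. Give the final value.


Step 1: 3287 & 31138 = 2178
Step 2: 2178 & ~(1 << 10) = 2178

2178


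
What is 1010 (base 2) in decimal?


1010 in decimal = 10

10


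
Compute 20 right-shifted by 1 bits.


0b10100 >> 1 = 0b1010 = 10

10


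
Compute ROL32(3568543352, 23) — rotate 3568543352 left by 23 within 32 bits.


Rotate 0b11010100101100111010011001111000 left by 23 (32-bit) = 0b111100011010100101100111010011 = 1013602771

1013602771


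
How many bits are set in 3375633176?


0b11001001001101000001001100011000 has 12 set bits

12


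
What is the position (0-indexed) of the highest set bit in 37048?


0b1001000010111000. Highest set bit at position 15

15


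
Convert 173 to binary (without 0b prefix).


173 = 10101101 in binary

10101101


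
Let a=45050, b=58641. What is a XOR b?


45050 ^ 58641 = 19179

19179


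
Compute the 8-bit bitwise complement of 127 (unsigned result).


~0b1111111 = 0b10000000 = 128 (8-bit unsigned)

128


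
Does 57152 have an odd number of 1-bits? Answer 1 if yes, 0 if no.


0b1101111101000000 has 8 ones => parity 0

0


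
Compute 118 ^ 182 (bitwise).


0b1110110 ^ 0b10110110 = 0b11000000 = 192

192


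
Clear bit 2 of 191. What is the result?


191 & ~(1 << 2) = 187

187


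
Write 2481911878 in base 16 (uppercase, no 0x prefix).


2481911878 = 93EEF846 hex

93EEF846


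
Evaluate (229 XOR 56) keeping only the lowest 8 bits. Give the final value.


Step 1: 229 ^ 56 = 221
Step 2: 221 & 255 = 221

221


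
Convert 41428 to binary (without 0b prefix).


41428 = 1010000111010100 in binary

1010000111010100


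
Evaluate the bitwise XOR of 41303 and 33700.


0b1010000101010111 ^ 0b1000001110100100 = 0b10001011110011 = 8947

8947


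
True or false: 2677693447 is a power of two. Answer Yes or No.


0b10011111100110100101110000000111. Multiple bits set => No

No


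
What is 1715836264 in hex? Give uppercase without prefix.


1715836264 = 66459568 hex

66459568


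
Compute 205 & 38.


0b11001101 & 0b100110 = 0b100 = 4

4


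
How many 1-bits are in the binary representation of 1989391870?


0b1110110100100111011010111111110 has 21 set bits

21


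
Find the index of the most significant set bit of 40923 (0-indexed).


0b1001111111011011. Highest set bit at position 15

15


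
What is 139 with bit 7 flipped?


139 ^ (1 << 7) = 139 ^ 128 = 11

11


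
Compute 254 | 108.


0b11111110 | 0b1101100 = 0b11111110 = 254

254


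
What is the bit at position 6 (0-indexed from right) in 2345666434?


0b10001011110100000000011110000010, position 6 = 0

0


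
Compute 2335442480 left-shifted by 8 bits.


0b10001011001101000000011000110000 << 8 = 0b1000101100110100000001100011000000000000 = 597873274880

597873274880
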